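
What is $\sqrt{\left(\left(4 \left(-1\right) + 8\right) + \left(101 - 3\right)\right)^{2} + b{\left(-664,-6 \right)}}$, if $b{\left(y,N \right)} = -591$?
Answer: $\sqrt{9813} \approx 99.061$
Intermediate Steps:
$\sqrt{\left(\left(4 \left(-1\right) + 8\right) + \left(101 - 3\right)\right)^{2} + b{\left(-664,-6 \right)}} = \sqrt{\left(\left(4 \left(-1\right) + 8\right) + \left(101 - 3\right)\right)^{2} - 591} = \sqrt{\left(\left(-4 + 8\right) + \left(101 - 3\right)\right)^{2} - 591} = \sqrt{\left(4 + 98\right)^{2} - 591} = \sqrt{102^{2} - 591} = \sqrt{10404 - 591} = \sqrt{9813}$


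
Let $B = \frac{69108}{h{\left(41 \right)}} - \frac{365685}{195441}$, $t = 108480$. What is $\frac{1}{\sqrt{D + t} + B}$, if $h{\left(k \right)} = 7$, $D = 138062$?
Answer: $\frac{2052735017058719}{20210660778182365499} - \frac{207962448841 \sqrt{246542}}{20210660778182365499} \approx 9.6458 \cdot 10^{-5}$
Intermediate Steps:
$B = \frac{4501325611}{456029}$ ($B = \frac{69108}{7} - \frac{365685}{195441} = 69108 \cdot \frac{1}{7} - \frac{121895}{65147} = \frac{69108}{7} - \frac{121895}{65147} = \frac{4501325611}{456029} \approx 9870.7$)
$\frac{1}{\sqrt{D + t} + B} = \frac{1}{\sqrt{138062 + 108480} + \frac{4501325611}{456029}} = \frac{1}{\sqrt{246542} + \frac{4501325611}{456029}} = \frac{1}{\frac{4501325611}{456029} + \sqrt{246542}}$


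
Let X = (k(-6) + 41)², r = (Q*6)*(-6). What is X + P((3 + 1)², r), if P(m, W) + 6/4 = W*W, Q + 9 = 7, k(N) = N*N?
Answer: 22223/2 ≈ 11112.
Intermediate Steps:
k(N) = N²
Q = -2 (Q = -9 + 7 = -2)
r = 72 (r = -2*6*(-6) = -12*(-6) = 72)
P(m, W) = -3/2 + W² (P(m, W) = -3/2 + W*W = -3/2 + W²)
X = 5929 (X = ((-6)² + 41)² = (36 + 41)² = 77² = 5929)
X + P((3 + 1)², r) = 5929 + (-3/2 + 72²) = 5929 + (-3/2 + 5184) = 5929 + 10365/2 = 22223/2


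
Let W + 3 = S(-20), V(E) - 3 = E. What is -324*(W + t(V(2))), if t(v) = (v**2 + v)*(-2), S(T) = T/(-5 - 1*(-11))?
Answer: 21492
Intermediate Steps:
V(E) = 3 + E
S(T) = T/6 (S(T) = T/(-5 + 11) = T/6)
t(v) = -2*v - 2*v**2 (t(v) = (v + v**2)*(-2) = -2*v - 2*v**2)
W = -19/3 (W = -3 + (1/6)*(-20) = -3 - 10/3 = -19/3 ≈ -6.3333)
-324*(W + t(V(2))) = -324*(-19/3 - 2*(3 + 2)*(1 + (3 + 2))) = -324*(-19/3 - 2*5*(1 + 5)) = -324*(-19/3 - 2*5*6) = -324*(-19/3 - 60) = -324*(-199/3) = 21492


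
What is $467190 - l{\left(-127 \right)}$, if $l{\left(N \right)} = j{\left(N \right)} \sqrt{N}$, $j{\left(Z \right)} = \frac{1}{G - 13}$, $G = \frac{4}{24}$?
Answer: $467190 + \frac{6 i \sqrt{127}}{77} \approx 4.6719 \cdot 10^{5} + 0.87814 i$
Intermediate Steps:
$G = \frac{1}{6}$ ($G = 4 \cdot \frac{1}{24} = \frac{1}{6} \approx 0.16667$)
$j{\left(Z \right)} = - \frac{6}{77}$ ($j{\left(Z \right)} = \frac{1}{\frac{1}{6} - 13} = \frac{1}{- \frac{77}{6}} = - \frac{6}{77}$)
$l{\left(N \right)} = - \frac{6 \sqrt{N}}{77}$
$467190 - l{\left(-127 \right)} = 467190 - - \frac{6 \sqrt{-127}}{77} = 467190 - - \frac{6 i \sqrt{127}}{77} = 467190 + \frac{6 i \sqrt{127}}{77}$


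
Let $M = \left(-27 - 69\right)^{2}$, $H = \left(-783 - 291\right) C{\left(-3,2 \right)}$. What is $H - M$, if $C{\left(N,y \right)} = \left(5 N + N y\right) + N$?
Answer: $16560$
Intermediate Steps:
$C{\left(N,y \right)} = 6 N + N y$
$H = 25776$ ($H = \left(-783 - 291\right) \left(- 3 \left(6 + 2\right)\right) = - 1074 \left(\left(-3\right) 8\right) = \left(-1074\right) \left(-24\right) = 25776$)
$M = 9216$ ($M = \left(-96\right)^{2} = 9216$)
$H - M = 25776 - 9216 = 16560$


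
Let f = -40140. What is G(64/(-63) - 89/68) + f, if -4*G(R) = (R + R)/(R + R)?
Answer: -160561/4 ≈ -40140.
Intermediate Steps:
G(R) = -1/4 (G(R) = -(R + R)/(4*(R + R)) = -2*R/(4*(2*R)) = -2*R*1/(2*R)/4 = -1/4*1 = -1/4)
G(64/(-63) - 89/68) + f = -1/4 - 40140 = -160561/4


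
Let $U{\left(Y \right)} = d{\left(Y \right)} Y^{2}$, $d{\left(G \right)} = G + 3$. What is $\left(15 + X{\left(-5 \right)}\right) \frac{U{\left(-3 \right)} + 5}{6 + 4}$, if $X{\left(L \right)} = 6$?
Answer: $\frac{21}{2} \approx 10.5$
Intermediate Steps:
$d{\left(G \right)} = 3 + G$
$U{\left(Y \right)} = Y^{2} \left(3 + Y\right)$ ($U{\left(Y \right)} = \left(3 + Y\right) Y^{2} = Y^{2} \left(3 + Y\right)$)
$\left(15 + X{\left(-5 \right)}\right) \frac{U{\left(-3 \right)} + 5}{6 + 4} = \left(15 + 6\right) \frac{\left(-3\right)^{2} \left(3 - 3\right) + 5}{6 + 4} = 21 \frac{9 \cdot 0 + 5}{10} = 21 \left(0 + 5\right) \frac{1}{10} = 21 \cdot 5 \cdot \frac{1}{10} = 21 \cdot \frac{1}{2} = \frac{21}{2}$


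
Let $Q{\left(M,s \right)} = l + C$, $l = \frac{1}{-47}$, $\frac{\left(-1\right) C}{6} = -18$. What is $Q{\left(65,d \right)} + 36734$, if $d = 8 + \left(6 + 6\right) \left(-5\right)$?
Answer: $\frac{1731573}{47} \approx 36842.0$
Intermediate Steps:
$d = -52$ ($d = 8 + 12 \left(-5\right) = 8 - 60 = -52$)
$C = 108$ ($C = \left(-6\right) \left(-18\right) = 108$)
$l = - \frac{1}{47} \approx -0.021277$
$Q{\left(M,s \right)} = \frac{5075}{47}$ ($Q{\left(M,s \right)} = - \frac{1}{47} + 108 = \frac{5075}{47}$)
$Q{\left(65,d \right)} + 36734 = \frac{5075}{47} + 36734 = \frac{1731573}{47}$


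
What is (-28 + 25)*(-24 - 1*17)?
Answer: 123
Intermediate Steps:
(-28 + 25)*(-24 - 1*17) = -3*(-24 - 17) = -3*(-41) = 123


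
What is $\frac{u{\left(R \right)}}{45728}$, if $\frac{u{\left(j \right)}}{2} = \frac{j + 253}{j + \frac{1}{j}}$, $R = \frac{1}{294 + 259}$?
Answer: $\frac{13991}{699203984} \approx 2.001 \cdot 10^{-5}$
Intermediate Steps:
$R = \frac{1}{553} \approx 0.0018083$
$u{\left(j \right)} = \frac{2 \left(253 + j\right)}{j + \frac{1}{j}}$ ($u{\left(j \right)} = 2 \frac{j + 253}{j + \frac{1}{j}} = 2 \frac{253 + j}{j + \frac{1}{j}} = \frac{2 \left(253 + j\right)}{j + \frac{1}{j}}$)
$\frac{u{\left(R \right)}}{45728} = \frac{2 \cdot \frac{1}{553} \frac{1}{1 + \left(\frac{1}{553}\right)^{2}} \left(253 + \frac{1}{553}\right)}{45728} = 2 \cdot \frac{1}{553} \frac{1}{1 + \frac{1}{305809}} \cdot \frac{139910}{553} \cdot \frac{1}{45728} = 2 \cdot \frac{1}{553} \frac{1}{\frac{305810}{305809}} \cdot \frac{139910}{553} \cdot \frac{1}{45728} = 2 \cdot \frac{1}{553} \cdot \frac{305809}{305810} \cdot \frac{139910}{553} \cdot \frac{1}{45728} = \frac{27982}{30581} \cdot \frac{1}{45728} = \frac{13991}{699203984}$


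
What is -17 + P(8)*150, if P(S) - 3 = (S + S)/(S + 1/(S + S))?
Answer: 31419/43 ≈ 730.67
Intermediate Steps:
P(S) = 3 + 2*S/(S + 1/(2*S)) (P(S) = 3 + (S + S)/(S + 1/(S + S)) = 3 + (2*S)/(S + 1/(2*S)) = 3 + 2*S/(S + 1/(2*S)))
-17 + P(8)*150 = -17 + ((3 + 10*8²)/(1 + 2*8²))*150 = -17 + ((3 + 10*64)/(1 + 2*64))*150 = -17 + ((3 + 640)/(1 + 128))*150 = -17 + (643/129)*150 = -17 + 32150/43 = 31419/43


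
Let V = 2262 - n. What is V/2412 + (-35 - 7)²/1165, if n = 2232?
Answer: 714953/468330 ≈ 1.5266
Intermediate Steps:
V = 30 (V = 2262 - 1*2232 = 2262 - 2232 = 30)
V/2412 + (-35 - 7)²/1165 = 30/2412 + (-35 - 7)²/1165 = 30*(1/2412) + (-42)²*(1/1165) = 5/402 + 1764*(1/1165) = 5/402 + 1764/1165 = 714953/468330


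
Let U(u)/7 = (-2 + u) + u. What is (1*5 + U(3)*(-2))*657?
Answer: -33507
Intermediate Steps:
U(u) = -14 + 14*u (U(u) = 7*((-2 + u) + u) = 7*(-2 + 2*u) = -14 + 14*u)
(1*5 + U(3)*(-2))*657 = (1*5 + (-14 + 14*3)*(-2))*657 = (5 + (-14 + 42)*(-2))*657 = (5 + 28*(-2))*657 = (5 - 56)*657 = -51*657 = -33507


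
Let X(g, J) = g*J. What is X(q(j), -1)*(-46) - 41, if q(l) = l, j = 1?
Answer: 5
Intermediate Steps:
X(g, J) = J*g
X(q(j), -1)*(-46) - 41 = -1*1*(-46) - 41 = -1*(-46) - 41 = 46 - 41 = 5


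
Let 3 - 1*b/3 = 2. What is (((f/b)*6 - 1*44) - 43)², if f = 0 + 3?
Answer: 6561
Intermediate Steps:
b = 3 (b = 9 - 3*2 = 9 - 6 = 3)
f = 3
(((f/b)*6 - 1*44) - 43)² = (((3/3)*6 - 1*44) - 43)² = ((((⅓)*3)*6 - 44) - 43)² = ((1*6 - 44) - 43)² = ((6 - 44) - 43)² = (-38 - 43)² = (-81)² = 6561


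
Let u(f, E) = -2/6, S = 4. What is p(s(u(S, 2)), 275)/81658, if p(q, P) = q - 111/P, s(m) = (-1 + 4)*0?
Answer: -111/22455950 ≈ -4.9430e-6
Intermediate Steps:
u(f, E) = -1/3 (u(f, E) = -2*1/6 = -1/3)
s(m) = 0 (s(m) = 3*0 = 0)
p(s(u(S, 2)), 275)/81658 = (0 - 111/275)/81658 = (0 - 111*1/275)*(1/81658) = (0 - 111/275)*(1/81658) = -111/275*1/81658 = -111/22455950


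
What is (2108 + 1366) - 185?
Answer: 3289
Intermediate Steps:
(2108 + 1366) - 185 = 3474 - 185 = 3289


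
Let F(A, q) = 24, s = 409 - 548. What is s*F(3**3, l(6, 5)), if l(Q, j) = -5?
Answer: -3336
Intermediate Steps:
s = -139
s*F(3**3, l(6, 5)) = -139*24 = -3336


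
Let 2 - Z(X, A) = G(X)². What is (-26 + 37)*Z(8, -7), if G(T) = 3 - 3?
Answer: 22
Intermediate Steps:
G(T) = 0
Z(X, A) = 2 (Z(X, A) = 2 - 1*0² = 2 - 1*0 = 2 + 0 = 2)
(-26 + 37)*Z(8, -7) = (-26 + 37)*2 = 11*2 = 22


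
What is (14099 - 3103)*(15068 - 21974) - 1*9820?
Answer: -75948196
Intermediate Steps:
(14099 - 3103)*(15068 - 21974) - 1*9820 = 10996*(-6906) - 9820 = -75938376 - 9820 = -75948196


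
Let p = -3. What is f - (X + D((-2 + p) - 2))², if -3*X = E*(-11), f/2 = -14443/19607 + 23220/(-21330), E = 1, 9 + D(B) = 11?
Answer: -498536999/13940577 ≈ -35.762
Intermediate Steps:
D(B) = 2 (D(B) = -9 + 11 = 2)
f = -5654398/1548953 (f = 2*(-14443/19607 + 23220/(-21330)) = 2*(-14443*1/19607 + 23220*(-1/21330)) = 2*(-14443/19607 - 86/79) = 2*(-2827199/1548953) = -5654398/1548953 ≈ -3.6505)
X = 11/3 (X = -(-11)/3 = -⅓*(-11) = 11/3 ≈ 3.6667)
f - (X + D((-2 + p) - 2))² = -5654398/1548953 - (11/3 + 2)² = -5654398/1548953 - (17/3)² = -5654398/1548953 - 1*289/9 = -5654398/1548953 - 289/9 = -498536999/13940577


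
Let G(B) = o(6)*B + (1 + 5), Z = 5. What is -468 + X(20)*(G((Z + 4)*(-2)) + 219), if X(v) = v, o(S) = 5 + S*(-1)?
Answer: 4392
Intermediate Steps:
o(S) = 5 - S
G(B) = 6 - B (G(B) = (5 - 1*6)*B + (1 + 5) = (5 - 6)*B + 6 = -B + 6 = 6 - B)
-468 + X(20)*(G((Z + 4)*(-2)) + 219) = -468 + 20*((6 - (5 + 4)*(-2)) + 219) = -468 + 20*((6 - 9*(-2)) + 219) = -468 + 20*((6 - 1*(-18)) + 219) = -468 + 20*((6 + 18) + 219) = -468 + 20*(24 + 219) = -468 + 20*243 = -468 + 4860 = 4392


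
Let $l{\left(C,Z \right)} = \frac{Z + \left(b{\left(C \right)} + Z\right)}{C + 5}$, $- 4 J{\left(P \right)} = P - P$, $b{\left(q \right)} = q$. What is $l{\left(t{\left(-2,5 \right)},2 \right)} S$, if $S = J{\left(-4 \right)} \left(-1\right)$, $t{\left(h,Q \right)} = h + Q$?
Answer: $0$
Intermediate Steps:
$J{\left(P \right)} = 0$ ($J{\left(P \right)} = - \frac{P - P}{4} = \left(- \frac{1}{4}\right) 0 = 0$)
$t{\left(h,Q \right)} = Q + h$
$l{\left(C,Z \right)} = \frac{C + 2 Z}{5 + C}$ ($l{\left(C,Z \right)} = \frac{Z + \left(C + Z\right)}{C + 5} = \frac{C + 2 Z}{5 + C}$)
$S = 0$ ($S = 0 \left(-1\right) = 0$)
$l{\left(t{\left(-2,5 \right)},2 \right)} S = \frac{\left(5 - 2\right) + 2 \cdot 2}{5 + \left(5 - 2\right)} 0 = \frac{3 + 4}{5 + 3} \cdot 0 = \frac{1}{8} \cdot 7 \cdot 0 = \frac{7}{8} \cdot 0 = 0$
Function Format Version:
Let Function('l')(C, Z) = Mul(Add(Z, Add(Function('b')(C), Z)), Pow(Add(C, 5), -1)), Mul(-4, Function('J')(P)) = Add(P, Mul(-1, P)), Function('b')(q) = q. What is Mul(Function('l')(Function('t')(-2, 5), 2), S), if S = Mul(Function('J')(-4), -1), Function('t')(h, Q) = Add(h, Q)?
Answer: 0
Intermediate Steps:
Function('J')(P) = 0 (Function('J')(P) = Mul(Rational(-1, 4), Add(P, Mul(-1, P))) = Mul(Rational(-1, 4), 0) = 0)
Function('t')(h, Q) = Add(Q, h)
Function('l')(C, Z) = Mul(Pow(Add(5, C), -1), Add(C, Mul(2, Z))) (Function('l')(C, Z) = Mul(Add(Z, Add(C, Z)), Pow(Add(C, 5), -1)) = Mul(Add(C, Mul(2, Z)), Pow(Add(5, C), -1)) = Mul(Pow(Add(5, C), -1), Add(C, Mul(2, Z))))
S = 0 (S = Mul(0, -1) = 0)
Mul(Function('l')(Function('t')(-2, 5), 2), S) = Mul(Mul(Pow(Add(5, Add(5, -2)), -1), Add(Add(5, -2), Mul(2, 2))), 0) = Mul(Mul(Pow(Add(5, 3), -1), Add(3, 4)), 0) = Mul(Mul(Pow(8, -1), 7), 0) = Mul(Mul(Rational(1, 8), 7), 0) = Mul(Rational(7, 8), 0) = 0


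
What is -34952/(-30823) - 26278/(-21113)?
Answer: 1547908370/650765999 ≈ 2.3786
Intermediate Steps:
-34952/(-30823) - 26278/(-21113) = -34952*(-1/30823) - 26278*(-1/21113) = 34952/30823 + 26278/21113 = 1547908370/650765999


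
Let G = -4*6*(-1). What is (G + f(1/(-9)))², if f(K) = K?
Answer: 46225/81 ≈ 570.68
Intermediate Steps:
G = 24 (G = -24*(-1) = 24)
(G + f(1/(-9)))² = (24 + 1/(-9))² = (24 + 1*(-⅑))² = (24 - ⅑)² = (215/9)² = 46225/81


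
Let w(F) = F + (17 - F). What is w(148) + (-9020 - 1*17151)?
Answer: -26154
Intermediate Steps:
w(F) = 17
w(148) + (-9020 - 1*17151) = 17 + (-9020 - 1*17151) = 17 + (-9020 - 17151) = 17 - 26171 = -26154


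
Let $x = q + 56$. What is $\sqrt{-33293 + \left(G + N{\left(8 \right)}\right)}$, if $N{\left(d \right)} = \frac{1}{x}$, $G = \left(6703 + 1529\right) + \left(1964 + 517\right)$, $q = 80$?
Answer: $\frac{49 i \sqrt{43486}}{68} \approx 150.27 i$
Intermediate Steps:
$G = 10713$ ($G = 8232 + 2481 = 10713$)
$x = 136$ ($x = 80 + 56 = 136$)
$N{\left(d \right)} = \frac{1}{136}$
$\sqrt{-33293 + \left(G + N{\left(8 \right)}\right)} = \sqrt{-33293 + \left(10713 + \frac{1}{136}\right)} = \sqrt{-33293 + \frac{1456969}{136}} = \sqrt{- \frac{3070879}{136}} = \frac{49 i \sqrt{43486}}{68}$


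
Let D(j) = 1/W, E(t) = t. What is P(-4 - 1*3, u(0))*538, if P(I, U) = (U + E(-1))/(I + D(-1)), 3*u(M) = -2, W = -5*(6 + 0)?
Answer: 26900/211 ≈ 127.49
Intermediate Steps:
W = -30 (W = -5*6 = -30)
D(j) = -1/30 (D(j) = 1/(-30) = 1*(-1/30) = -1/30)
u(M) = -⅔ (u(M) = (⅓)*(-2) = -⅔)
P(I, U) = (-1 + U)/(-1/30 + I) (P(I, U) = (U - 1)/(I - 1/30) = (-1 + U)/(-1/30 + I))
P(-4 - 1*3, u(0))*538 = (30*(-1 - ⅔)/(-1 + 30*(-4 - 1*3)))*538 = (30*(-5/3)/(-1 + 30*(-4 - 3)))*538 = (30*(-5/3)/(-1 + 30*(-7)))*538 = (30*(-5/3)/(-1 - 210))*538 = (30*(-5/3)/(-211))*538 = (30*(-1/211)*(-5/3))*538 = (50/211)*538 = 26900/211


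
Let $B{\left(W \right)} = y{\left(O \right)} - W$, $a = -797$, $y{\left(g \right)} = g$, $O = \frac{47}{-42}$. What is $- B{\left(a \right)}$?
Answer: $- \frac{33427}{42} \approx -795.88$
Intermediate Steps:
$O = - \frac{47}{42}$ ($O = 47 \left(- \frac{1}{42}\right) = - \frac{47}{42} \approx -1.119$)
$B{\left(W \right)} = - \frac{47}{42} - W$
$- B{\left(a \right)} = - (- \frac{47}{42} - -797) = - (- \frac{47}{42} + 797) = \left(-1\right) \frac{33427}{42} = - \frac{33427}{42}$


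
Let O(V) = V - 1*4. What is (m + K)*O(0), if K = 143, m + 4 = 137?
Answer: -1104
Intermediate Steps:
m = 133 (m = -4 + 137 = 133)
O(V) = -4 + V (O(V) = V - 4 = -4 + V)
(m + K)*O(0) = (133 + 143)*(-4 + 0) = 276*(-4) = -1104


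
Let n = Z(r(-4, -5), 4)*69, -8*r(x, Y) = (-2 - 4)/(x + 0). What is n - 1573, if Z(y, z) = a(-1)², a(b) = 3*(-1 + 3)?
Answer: 911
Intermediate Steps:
r(x, Y) = 3/(4*x) (r(x, Y) = -(-2 - 4)/(8*(x + 0)) = -(-3)/(4*x) = 3/(4*x))
a(b) = 6 (a(b) = 3*2 = 6)
Z(y, z) = 36 (Z(y, z) = 6² = 36)
n = 2484 (n = 36*69 = 2484)
n - 1573 = 2484 - 1573 = 911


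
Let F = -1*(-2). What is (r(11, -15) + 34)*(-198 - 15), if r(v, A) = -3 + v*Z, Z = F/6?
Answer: -7384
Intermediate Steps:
F = 2
Z = ⅓ (Z = 2/6 = 2*(⅙) = ⅓ ≈ 0.33333)
r(v, A) = -3 + v/3 (r(v, A) = -3 + v*(⅓) = -3 + v/3)
(r(11, -15) + 34)*(-198 - 15) = ((-3 + (⅓)*11) + 34)*(-198 - 15) = ((-3 + 11/3) + 34)*(-213) = (⅔ + 34)*(-213) = (104/3)*(-213) = -7384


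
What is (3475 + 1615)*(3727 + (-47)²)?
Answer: 30214240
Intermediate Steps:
(3475 + 1615)*(3727 + (-47)²) = 5090*(3727 + 2209) = 5090*5936 = 30214240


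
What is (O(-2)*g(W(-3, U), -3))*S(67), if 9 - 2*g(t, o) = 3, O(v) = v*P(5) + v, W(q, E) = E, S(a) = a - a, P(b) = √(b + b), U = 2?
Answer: 0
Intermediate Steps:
P(b) = √2*√b (P(b) = √(2*b) = √2*√b)
S(a) = 0
O(v) = v + v*√10 (O(v) = v*(√2*√5) + v = v*√10 + v = v + v*√10)
g(t, o) = 3 (g(t, o) = 9/2 - ½*3 = 9/2 - 3/2 = 3)
(O(-2)*g(W(-3, U), -3))*S(67) = (-2*(1 + √10)*3)*0 = ((-2 - 2*√10)*3)*0 = (-6 - 6*√10)*0 = 0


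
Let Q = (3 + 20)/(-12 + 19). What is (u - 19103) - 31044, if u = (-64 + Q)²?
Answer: -2276578/49 ≈ -46461.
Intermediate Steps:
Q = 23/7 ≈ 3.2857
u = 180625/49 (u = (-64 + 23/7)² = (-425/7)² = 180625/49 ≈ 3686.2)
(u - 19103) - 31044 = (180625/49 - 19103) - 31044 = -755422/49 - 31044 = -2276578/49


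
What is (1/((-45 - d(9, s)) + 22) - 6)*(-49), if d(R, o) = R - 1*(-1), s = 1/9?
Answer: 9751/33 ≈ 295.48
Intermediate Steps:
s = 1/9 ≈ 0.11111
d(R, o) = 1 + R (d(R, o) = R + 1 = 1 + R)
(1/((-45 - d(9, s)) + 22) - 6)*(-49) = (1/((-45 - (1 + 9)) + 22) - 6)*(-49) = (1/((-45 - 1*10) + 22) - 6)*(-49) = (1/((-45 - 10) + 22) - 6)*(-49) = (1/(-55 + 22) - 6)*(-49) = (1/(-33) - 6)*(-49) = (-1/33 - 6)*(-49) = -199/33*(-49) = 9751/33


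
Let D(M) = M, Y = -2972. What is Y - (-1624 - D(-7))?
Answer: -1355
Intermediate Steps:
Y - (-1624 - D(-7)) = -2972 - (-1624 - 1*(-7)) = -2972 - (-1624 + 7) = -2972 - 1*(-1617) = -2972 + 1617 = -1355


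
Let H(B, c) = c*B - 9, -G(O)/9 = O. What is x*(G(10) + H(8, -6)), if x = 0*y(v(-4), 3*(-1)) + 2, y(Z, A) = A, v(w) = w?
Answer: -294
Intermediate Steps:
G(O) = -9*O
x = 2 (x = 0*(3*(-1)) + 2 = 0*(-3) + 2 = 0 + 2 = 2)
H(B, c) = -9 + B*c (H(B, c) = B*c - 9 = -9 + B*c)
x*(G(10) + H(8, -6)) = 2*(-9*10 + (-9 + 8*(-6))) = 2*(-90 + (-9 - 48)) = 2*(-90 - 57) = 2*(-147) = -294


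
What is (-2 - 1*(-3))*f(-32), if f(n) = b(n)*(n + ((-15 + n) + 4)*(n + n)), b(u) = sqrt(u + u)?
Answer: 21760*I ≈ 21760.0*I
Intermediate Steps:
b(u) = sqrt(2)*sqrt(u) (b(u) = sqrt(2*u) = sqrt(2)*sqrt(u))
f(n) = sqrt(2)*sqrt(n)*(n + 2*n*(-11 + n)) (f(n) = (sqrt(2)*sqrt(n))*(n + ((-15 + n) + 4)*(n + n)) = (sqrt(2)*sqrt(n))*(n + (-11 + n)*(2*n)) = (sqrt(2)*sqrt(n))*(n + 2*n*(-11 + n)) = sqrt(2)*sqrt(n)*(n + 2*n*(-11 + n)))
(-2 - 1*(-3))*f(-32) = (-2 - 1*(-3))*(sqrt(2)*(-32)**(3/2)*(-21 + 2*(-32))) = (-2 + 3)*(sqrt(2)*(-128*I*sqrt(2))*(-21 - 64)) = 1*(sqrt(2)*(-128*I*sqrt(2))*(-85)) = 1*(21760*I) = 21760*I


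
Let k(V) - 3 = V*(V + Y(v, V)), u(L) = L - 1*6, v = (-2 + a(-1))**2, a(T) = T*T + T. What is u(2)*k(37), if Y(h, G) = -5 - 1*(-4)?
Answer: -5340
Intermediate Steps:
a(T) = T + T**2 (a(T) = T**2 + T = T + T**2)
v = 4 (v = (-2 - (1 - 1))**2 = (-2 - 1*0)**2 = (-2 + 0)**2 = (-2)**2 = 4)
Y(h, G) = -1 (Y(h, G) = -5 + 4 = -1)
u(L) = -6 + L (u(L) = L - 6 = -6 + L)
k(V) = 3 + V*(-1 + V) (k(V) = 3 + V*(V - 1) = 3 + V*(-1 + V))
u(2)*k(37) = (-6 + 2)*(3 + 37**2 - 1*37) = -4*(3 + 1369 - 37) = -4*1335 = -5340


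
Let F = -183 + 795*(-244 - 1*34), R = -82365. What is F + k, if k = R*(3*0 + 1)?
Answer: -303558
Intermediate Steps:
k = -82365 (k = -82365*(3*0 + 1) = -82365*(0 + 1) = -82365*1 = -82365)
F = -221193 (F = -183 + 795*(-244 - 34) = -183 + 795*(-278) = -183 - 221010 = -221193)
F + k = -221193 - 82365 = -303558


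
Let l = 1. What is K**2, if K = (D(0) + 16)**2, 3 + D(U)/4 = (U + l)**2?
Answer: 4096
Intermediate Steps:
D(U) = -12 + 4*(1 + U)**2 (D(U) = -12 + 4*(U + 1)**2 = -12 + 4*(1 + U)**2)
K = 64 (K = ((-12 + 4*(1 + 0)**2) + 16)**2 = ((-12 + 4*1**2) + 16)**2 = ((-12 + 4*1) + 16)**2 = ((-12 + 4) + 16)**2 = (-8 + 16)**2 = 8**2 = 64)
K**2 = 64**2 = 4096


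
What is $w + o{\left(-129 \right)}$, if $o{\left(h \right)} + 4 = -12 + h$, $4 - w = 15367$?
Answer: $-15508$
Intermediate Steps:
$w = -15363$ ($w = 4 - 15367 = -15363$)
$o{\left(h \right)} = -16 + h$ ($o{\left(h \right)} = -4 + \left(-12 + h\right) = -16 + h$)
$w + o{\left(-129 \right)} = -15363 - 145 = -15508$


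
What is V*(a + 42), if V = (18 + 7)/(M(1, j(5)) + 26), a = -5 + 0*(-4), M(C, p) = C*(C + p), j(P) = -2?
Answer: 37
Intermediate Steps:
a = -5 (a = -5 + 0 = -5)
V = 1 (V = (18 + 7)/(1*(1 - 2) + 26) = 25/(1*(-1) + 26) = 25/(-1 + 26) = 25/25 = 25*(1/25) = 1)
V*(a + 42) = 1*(-5 + 42) = 1*37 = 37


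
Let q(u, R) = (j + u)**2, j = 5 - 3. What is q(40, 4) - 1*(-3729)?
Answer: 5493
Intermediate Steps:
j = 2
q(u, R) = (2 + u)**2
q(40, 4) - 1*(-3729) = (2 + 40)**2 - 1*(-3729) = 42**2 + 3729 = 1764 + 3729 = 5493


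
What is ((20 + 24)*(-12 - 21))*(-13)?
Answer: 18876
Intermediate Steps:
((20 + 24)*(-12 - 21))*(-13) = (44*(-33))*(-13) = -1452*(-13) = 18876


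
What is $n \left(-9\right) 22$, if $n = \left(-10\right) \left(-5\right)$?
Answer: $-9900$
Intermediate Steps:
$n = 50$
$n \left(-9\right) 22 = 50 \left(-9\right) 22 = \left(-450\right) 22 = -9900$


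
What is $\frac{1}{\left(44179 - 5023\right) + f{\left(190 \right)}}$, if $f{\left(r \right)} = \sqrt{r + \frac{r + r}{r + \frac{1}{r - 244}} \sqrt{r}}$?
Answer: $\frac{1}{39156 + \sqrt{190 + \frac{20520 \sqrt{190}}{10259}}} \approx 2.5529 \cdot 10^{-5}$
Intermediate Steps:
$f{\left(r \right)} = \sqrt{r + \frac{2 r^{\frac{3}{2}}}{r + \frac{1}{-244 + r}}}$ ($f{\left(r \right)} = \sqrt{r + \frac{2 r}{r + \frac{1}{-244 + r}} \sqrt{r}} = \sqrt{r + \frac{2 r^{\frac{3}{2}}}{r + \frac{1}{-244 + r}}}$)
$\frac{1}{\left(44179 - 5023\right) + f{\left(190 \right)}} = \frac{1}{\left(44179 - 5023\right) + \sqrt{\frac{190 \left(1 + 190 \left(-244 + 190\right)\right) + 2 \cdot 190^{\frac{3}{2}} \left(-244 + 190\right)}{1 + 190 \left(-244 + 190\right)}}} = \frac{1}{\left(44179 - 5023\right) + \sqrt{\frac{190 \left(1 + 190 \left(-54\right)\right) + 2 \cdot 190 \sqrt{190} \left(-54\right)}{1 + 190 \left(-54\right)}}} = \frac{1}{39156 + \sqrt{\frac{190 \left(1 - 10260\right) - 20520 \sqrt{190}}{1 - 10260}}} = \frac{1}{39156 + \sqrt{\frac{190 \left(-10259\right) - 20520 \sqrt{190}}{-10259}}} = \frac{1}{39156 + \sqrt{- \frac{-1949210 - 20520 \sqrt{190}}{10259}}} = \frac{1}{39156 + \sqrt{190 + \frac{20520 \sqrt{190}}{10259}}}$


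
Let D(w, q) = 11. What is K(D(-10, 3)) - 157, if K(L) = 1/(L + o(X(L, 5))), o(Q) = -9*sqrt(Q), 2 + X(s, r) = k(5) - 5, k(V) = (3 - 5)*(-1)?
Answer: -82571/526 + 9*I*sqrt(5)/526 ≈ -156.98 + 0.03826*I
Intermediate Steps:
k(V) = 2 (k(V) = -2*(-1) = 2)
X(s, r) = -5 (X(s, r) = -2 + (2 - 5) = -2 - 3 = -5)
K(L) = 1/(L - 9*I*sqrt(5))
K(D(-10, 3)) - 157 = 1/(11 - 9*I*sqrt(5)) - 157 = -157 + 1/(11 - 9*I*sqrt(5))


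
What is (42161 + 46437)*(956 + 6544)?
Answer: 664485000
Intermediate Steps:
(42161 + 46437)*(956 + 6544) = 88598*7500 = 664485000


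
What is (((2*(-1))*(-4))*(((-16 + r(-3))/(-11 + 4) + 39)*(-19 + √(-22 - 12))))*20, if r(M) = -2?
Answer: -884640/7 + 46560*I*√34/7 ≈ -1.2638e+5 + 38784.0*I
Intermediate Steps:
(((2*(-1))*(-4))*(((-16 + r(-3))/(-11 + 4) + 39)*(-19 + √(-22 - 12))))*20 = (((2*(-1))*(-4))*(((-16 - 2)/(-11 + 4) + 39)*(-19 + √(-22 - 12))))*20 = ((-2*(-4))*((-18/(-7) + 39)*(-19 + √(-34))))*20 = (8*((-18*(-⅐) + 39)*(-19 + I*√34)))*20 = (8*((18/7 + 39)*(-19 + I*√34)))*20 = (8*(291*(-19 + I*√34)/7))*20 = (8*(-5529/7 + 291*I*√34/7))*20 = (-44232/7 + 2328*I*√34/7)*20 = -884640/7 + 46560*I*√34/7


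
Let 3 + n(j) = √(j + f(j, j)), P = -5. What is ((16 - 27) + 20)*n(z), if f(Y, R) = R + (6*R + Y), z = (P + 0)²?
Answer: 108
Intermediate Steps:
z = 25 (z = (-5 + 0)² = (-5)² = 25)
f(Y, R) = Y + 7*R (f(Y, R) = R + (Y + 6*R) = Y + 7*R)
n(j) = -3 + 3*√j (n(j) = -3 + √(j + (j + 7*j)) = -3 + √(j + 8*j) = -3 + √(9*j) = -3 + 3*√j)
((16 - 27) + 20)*n(z) = ((16 - 27) + 20)*(-3 + 3*√25) = (-11 + 20)*(-3 + 3*5) = 9*(-3 + 15) = 9*12 = 108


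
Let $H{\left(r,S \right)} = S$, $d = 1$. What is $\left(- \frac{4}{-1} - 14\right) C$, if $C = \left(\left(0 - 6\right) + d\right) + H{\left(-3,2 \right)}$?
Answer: $30$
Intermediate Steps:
$C = -3$ ($C = \left(\left(0 - 6\right) + 1\right) + 2 = \left(-6 + 1\right) + 2 = -5 + 2 = -3$)
$\left(- \frac{4}{-1} - 14\right) C = \left(- \frac{4}{-1} - 14\right) \left(-3\right) = \left(\left(-4\right) \left(-1\right) - 14\right) \left(-3\right) = \left(4 - 14\right) \left(-3\right) = \left(-10\right) \left(-3\right) = 30$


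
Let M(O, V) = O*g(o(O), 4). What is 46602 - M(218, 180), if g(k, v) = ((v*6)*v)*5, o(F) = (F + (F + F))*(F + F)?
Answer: -58038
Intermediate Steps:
o(F) = 6*F² (o(F) = (F + 2*F)*(2*F) = (3*F)*(2*F) = 6*F²)
g(k, v) = 30*v² (g(k, v) = ((6*v)*v)*5 = (6*v²)*5 = 30*v²)
M(O, V) = 480*O (M(O, V) = O*(30*4²) = O*(30*16) = O*480 = 480*O)
46602 - M(218, 180) = 46602 - 480*218 = 46602 - 1*104640 = 46602 - 104640 = -58038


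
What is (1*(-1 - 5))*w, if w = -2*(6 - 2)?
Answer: 48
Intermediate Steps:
w = -8 (w = -2*4 = -8)
(1*(-1 - 5))*w = (1*(-1 - 5))*(-8) = (1*(-6))*(-8) = -6*(-8) = 48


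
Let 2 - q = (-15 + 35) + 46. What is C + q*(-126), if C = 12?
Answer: 8076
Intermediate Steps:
q = -64 (q = 2 - ((-15 + 35) + 46) = 2 - (20 + 46) = 2 - 1*66 = 2 - 66 = -64)
C + q*(-126) = 12 - 64*(-126) = 12 + 8064 = 8076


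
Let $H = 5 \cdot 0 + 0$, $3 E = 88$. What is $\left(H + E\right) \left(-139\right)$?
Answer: $- \frac{12232}{3} \approx -4077.3$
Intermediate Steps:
$E = \frac{88}{3}$ ($E = \frac{1}{3} \cdot 88 = \frac{88}{3} \approx 29.333$)
$H = 0$ ($H = 0 + 0 = 0$)
$\left(H + E\right) \left(-139\right) = \left(0 + \frac{88}{3}\right) \left(-139\right) = \frac{88}{3} \left(-139\right) = - \frac{12232}{3}$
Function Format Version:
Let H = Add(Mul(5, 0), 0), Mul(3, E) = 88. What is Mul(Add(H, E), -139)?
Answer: Rational(-12232, 3) ≈ -4077.3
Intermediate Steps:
E = Rational(88, 3) (E = Mul(Rational(1, 3), 88) = Rational(88, 3) ≈ 29.333)
H = 0 (H = Add(0, 0) = 0)
Mul(Add(H, E), -139) = Mul(Add(0, Rational(88, 3)), -139) = Mul(Rational(88, 3), -139) = Rational(-12232, 3)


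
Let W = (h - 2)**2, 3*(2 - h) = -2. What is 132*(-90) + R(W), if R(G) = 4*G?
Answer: -106904/9 ≈ -11878.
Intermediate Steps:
h = 8/3 (h = 2 - 1/3*(-2) = 2 + 2/3 = 8/3 ≈ 2.6667)
W = 4/9 (W = (8/3 - 2)**2 = (2/3)**2 = 4/9 ≈ 0.44444)
132*(-90) + R(W) = 132*(-90) + 4*(4/9) = -11880 + 16/9 = -106904/9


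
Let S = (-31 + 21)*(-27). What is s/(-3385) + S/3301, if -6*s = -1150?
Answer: 168755/6704331 ≈ 0.025171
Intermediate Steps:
s = 575/3 (s = -⅙*(-1150) = 575/3 ≈ 191.67)
S = 270 (S = -10*(-27) = 270)
s/(-3385) + S/3301 = (575/3)/(-3385) + 270/3301 = (575/3)*(-1/3385) + 270*(1/3301) = -115/2031 + 270/3301 = 168755/6704331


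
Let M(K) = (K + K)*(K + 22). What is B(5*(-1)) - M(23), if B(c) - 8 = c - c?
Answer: -2062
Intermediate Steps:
B(c) = 8 (B(c) = 8 + (c - c) = 8 + 0 = 8)
M(K) = 2*K*(22 + K) (M(K) = (2*K)*(22 + K) = 2*K*(22 + K))
B(5*(-1)) - M(23) = 8 - 2*23*(22 + 23) = 8 - 2*23*45 = 8 - 1*2070 = 8 - 2070 = -2062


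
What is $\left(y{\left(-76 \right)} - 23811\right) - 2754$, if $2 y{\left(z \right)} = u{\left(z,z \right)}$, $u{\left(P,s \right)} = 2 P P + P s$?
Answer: $-17901$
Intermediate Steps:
$u{\left(P,s \right)} = 2 P^{2} + P s$
$y{\left(z \right)} = \frac{3 z^{2}}{2}$ ($y{\left(z \right)} = \frac{z \left(z + 2 z\right)}{2} = \frac{z 3 z}{2} = \frac{3 z^{2}}{2}$)
$\left(y{\left(-76 \right)} - 23811\right) - 2754 = \left(\frac{3 \left(-76\right)^{2}}{2} - 23811\right) - 2754 = \left(\frac{3}{2} \cdot 5776 - 23811\right) - 2754 = \left(8664 - 23811\right) - 2754 = -15147 - 2754 = -17901$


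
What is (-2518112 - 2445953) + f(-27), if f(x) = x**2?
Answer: -4963336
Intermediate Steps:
(-2518112 - 2445953) + f(-27) = (-2518112 - 2445953) + (-27)**2 = -4964065 + 729 = -4963336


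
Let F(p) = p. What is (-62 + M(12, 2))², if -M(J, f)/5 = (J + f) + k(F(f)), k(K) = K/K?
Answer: 18769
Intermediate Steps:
k(K) = 1
M(J, f) = -5 - 5*J - 5*f (M(J, f) = -5*((J + f) + 1) = -5*(1 + J + f) = -5 - 5*J - 5*f)
(-62 + M(12, 2))² = (-62 + (-5 - 5*12 - 5*2))² = (-62 + (-5 - 60 - 10))² = (-62 - 75)² = (-137)² = 18769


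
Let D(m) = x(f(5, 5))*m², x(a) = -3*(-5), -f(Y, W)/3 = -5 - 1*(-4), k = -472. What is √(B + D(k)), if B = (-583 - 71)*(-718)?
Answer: 34*√3297 ≈ 1952.3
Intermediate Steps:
B = 469572 (B = -654*(-718) = 469572)
f(Y, W) = 3 (f(Y, W) = -3*(-5 - 1*(-4)) = -3*(-5 + 4) = -3*(-1) = 3)
x(a) = 15
D(m) = 15*m²
√(B + D(k)) = √(469572 + 15*(-472)²) = √(469572 + 15*222784) = √(469572 + 3341760) = √3811332 = 34*√3297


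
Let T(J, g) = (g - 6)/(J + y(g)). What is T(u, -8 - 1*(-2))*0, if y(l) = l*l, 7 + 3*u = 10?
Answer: 0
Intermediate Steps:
u = 1 (u = -7/3 + (⅓)*10 = -7/3 + 10/3 = 1)
y(l) = l²
T(J, g) = (-6 + g)/(J + g²) (T(J, g) = (g - 6)/(J + g²) = (-6 + g)/(J + g²))
T(u, -8 - 1*(-2))*0 = ((-6 + (-8 - 1*(-2)))/(1 + (-8 - 1*(-2))²))*0 = ((-6 + (-8 + 2))/(1 + (-8 + 2)²))*0 = ((-6 - 6)/(1 + (-6)²))*0 = (-12/(1 + 36))*0 = (-12/37)*0 = ((1/37)*(-12))*0 = -12/37*0 = 0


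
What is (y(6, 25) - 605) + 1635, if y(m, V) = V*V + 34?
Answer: 1689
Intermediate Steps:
y(m, V) = 34 + V**2 (y(m, V) = V**2 + 34 = 34 + V**2)
(y(6, 25) - 605) + 1635 = ((34 + 25**2) - 605) + 1635 = ((34 + 625) - 605) + 1635 = (659 - 605) + 1635 = 54 + 1635 = 1689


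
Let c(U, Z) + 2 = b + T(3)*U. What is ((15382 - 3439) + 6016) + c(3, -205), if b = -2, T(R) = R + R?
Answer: 17973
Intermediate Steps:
T(R) = 2*R
c(U, Z) = -4 + 6*U (c(U, Z) = -2 + (-2 + (2*3)*U) = -2 + (-2 + 6*U) = -4 + 6*U)
((15382 - 3439) + 6016) + c(3, -205) = ((15382 - 3439) + 6016) + (-4 + 6*3) = (11943 + 6016) + (-4 + 18) = 17959 + 14 = 17973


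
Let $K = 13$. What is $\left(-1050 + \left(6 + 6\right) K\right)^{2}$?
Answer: $799236$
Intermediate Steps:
$\left(-1050 + \left(6 + 6\right) K\right)^{2} = \left(-1050 + \left(6 + 6\right) 13\right)^{2} = \left(-1050 + 12 \cdot 13\right)^{2} = \left(-1050 + 156\right)^{2} = \left(-894\right)^{2} = 799236$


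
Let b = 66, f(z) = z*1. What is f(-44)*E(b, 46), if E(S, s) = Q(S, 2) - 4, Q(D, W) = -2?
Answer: 264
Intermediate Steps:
f(z) = z
E(S, s) = -6 (E(S, s) = -2 - 4 = -6)
f(-44)*E(b, 46) = -44*(-6) = 264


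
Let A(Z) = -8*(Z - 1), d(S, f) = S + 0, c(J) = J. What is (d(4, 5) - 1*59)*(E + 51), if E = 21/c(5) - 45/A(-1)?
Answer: -46101/16 ≈ -2881.3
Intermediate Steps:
d(S, f) = S
A(Z) = 8 - 8*Z (A(Z) = -8*(-1 + Z) = 8 - 8*Z)
E = 111/80 (E = 21/5 - 45/(8 - 8*(-1)) = 21*(⅕) - 45/(8 + 8) = 21/5 - 45/16 = 111/80 ≈ 1.3875)
(d(4, 5) - 1*59)*(E + 51) = (4 - 1*59)*(111/80 + 51) = (4 - 59)*(4191/80) = -55*4191/80 = -46101/16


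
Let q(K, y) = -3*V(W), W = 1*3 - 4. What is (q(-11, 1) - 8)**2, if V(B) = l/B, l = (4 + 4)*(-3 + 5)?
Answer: 1600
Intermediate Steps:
l = 16 (l = 8*2 = 16)
W = -1 (W = 3 - 4 = -1)
V(B) = 16/B
q(K, y) = 48 (q(K, y) = -48/(-1) = -48*(-1) = -3*(-16) = 48)
(q(-11, 1) - 8)**2 = (48 - 8)**2 = 40**2 = 1600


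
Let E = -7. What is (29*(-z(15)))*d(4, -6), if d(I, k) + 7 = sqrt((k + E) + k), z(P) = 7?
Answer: 1421 - 203*I*sqrt(19) ≈ 1421.0 - 884.86*I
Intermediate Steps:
d(I, k) = -7 + sqrt(-7 + 2*k) (d(I, k) = -7 + sqrt((k - 7) + k) = -7 + sqrt((-7 + k) + k) = -7 + sqrt(-7 + 2*k))
(29*(-z(15)))*d(4, -6) = (29*(-1*7))*(-7 + sqrt(-7 + 2*(-6))) = (29*(-7))*(-7 + sqrt(-7 - 12)) = -203*(-7 + sqrt(-19)) = -203*(-7 + I*sqrt(19)) = 1421 - 203*I*sqrt(19)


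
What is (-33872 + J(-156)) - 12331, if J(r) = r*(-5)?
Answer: -45423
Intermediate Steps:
J(r) = -5*r
(-33872 + J(-156)) - 12331 = (-33872 - 5*(-156)) - 12331 = (-33872 + 780) - 12331 = -33092 - 12331 = -45423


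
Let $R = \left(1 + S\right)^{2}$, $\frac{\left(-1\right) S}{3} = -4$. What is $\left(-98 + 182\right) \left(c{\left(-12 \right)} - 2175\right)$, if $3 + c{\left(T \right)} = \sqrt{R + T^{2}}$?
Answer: $-182952 + 84 \sqrt{313} \approx -1.8147 \cdot 10^{5}$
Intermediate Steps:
$S = 12$ ($S = \left(-3\right) \left(-4\right) = 12$)
$R = 169$ ($R = \left(1 + 12\right)^{2} = 13^{2} = 169$)
$c{\left(T \right)} = -3 + \sqrt{169 + T^{2}}$
$\left(-98 + 182\right) \left(c{\left(-12 \right)} - 2175\right) = \left(-98 + 182\right) \left(\left(-3 + \sqrt{169 + \left(-12\right)^{2}}\right) - 2175\right) = 84 \left(\left(-3 + \sqrt{169 + 144}\right) - 2175\right) = 84 \left(\left(-3 + \sqrt{313}\right) - 2175\right) = 84 \left(-2178 + \sqrt{313}\right) = -182952 + 84 \sqrt{313}$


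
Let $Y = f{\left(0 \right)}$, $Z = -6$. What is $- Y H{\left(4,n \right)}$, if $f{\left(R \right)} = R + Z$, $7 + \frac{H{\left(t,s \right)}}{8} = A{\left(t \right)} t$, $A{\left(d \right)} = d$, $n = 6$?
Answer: $432$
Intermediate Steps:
$H{\left(t,s \right)} = -56 + 8 t^{2}$ ($H{\left(t,s \right)} = -56 + 8 t t = -56 + 8 t^{2}$)
$f{\left(R \right)} = -6 + R$ ($f{\left(R \right)} = R - 6 = -6 + R$)
$Y = -6$ ($Y = -6 + 0 = -6$)
$- Y H{\left(4,n \right)} = \left(-1\right) \left(-6\right) \left(-56 + 8 \cdot 4^{2}\right) = 6 \left(-56 + 8 \cdot 16\right) = 6 \left(-56 + 128\right) = 6 \cdot 72 = 432$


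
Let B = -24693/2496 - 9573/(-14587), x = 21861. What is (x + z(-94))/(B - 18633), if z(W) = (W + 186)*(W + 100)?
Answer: -272012774592/226249343933 ≈ -1.2023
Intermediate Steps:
z(W) = (100 + W)*(186 + W) (z(W) = (186 + W)*(100 + W) = (100 + W)*(186 + W))
B = -112100861/12136384 (B = -24693*1/2496 - 9573*(-1/14587) = -8231/832 + 9573/14587 = -112100861/12136384 ≈ -9.2368)
(x + z(-94))/(B - 18633) = (21861 + (18600 + (-94)² + 286*(-94)))/(-112100861/12136384 - 18633) = (21861 + (18600 + 8836 - 26884))/(-226249343933/12136384) = (21861 + 552)*(-12136384/226249343933) = 22413*(-12136384/226249343933) = -272012774592/226249343933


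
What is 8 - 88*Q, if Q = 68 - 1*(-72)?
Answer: -12312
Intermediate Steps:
Q = 140 (Q = 68 + 72 = 140)
8 - 88*Q = 8 - 88*140 = 8 - 12320 = -12312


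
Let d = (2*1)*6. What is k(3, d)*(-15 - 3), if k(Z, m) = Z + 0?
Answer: -54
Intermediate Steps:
d = 12 (d = 2*6 = 12)
k(Z, m) = Z
k(3, d)*(-15 - 3) = 3*(-15 - 3) = 3*(-18) = -54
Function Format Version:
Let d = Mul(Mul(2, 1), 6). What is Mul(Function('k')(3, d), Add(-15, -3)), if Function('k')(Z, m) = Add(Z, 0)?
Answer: -54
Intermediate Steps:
d = 12 (d = Mul(2, 6) = 12)
Function('k')(Z, m) = Z
Mul(Function('k')(3, d), Add(-15, -3)) = Mul(3, Add(-15, -3)) = Mul(3, -18) = -54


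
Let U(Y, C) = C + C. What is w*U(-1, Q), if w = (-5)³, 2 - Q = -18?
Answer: -5000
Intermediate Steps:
Q = 20 (Q = 2 - 1*(-18) = 2 + 18 = 20)
w = -125
U(Y, C) = 2*C
w*U(-1, Q) = -250*20 = -125*40 = -5000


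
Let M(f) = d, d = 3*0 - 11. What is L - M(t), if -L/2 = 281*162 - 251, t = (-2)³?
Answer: -90531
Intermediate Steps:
t = -8
d = -11 (d = 0 - 11 = -11)
M(f) = -11
L = -90542 (L = -2*(281*162 - 251) = -2*(45522 - 251) = -2*45271 = -90542)
L - M(t) = -90542 - 1*(-11) = -90542 + 11 = -90531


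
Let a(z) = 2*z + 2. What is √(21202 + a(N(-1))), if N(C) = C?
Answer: √21202 ≈ 145.61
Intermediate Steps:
a(z) = 2 + 2*z
√(21202 + a(N(-1))) = √(21202 + (2 + 2*(-1))) = √(21202 + (2 - 2)) = √(21202 + 0) = √21202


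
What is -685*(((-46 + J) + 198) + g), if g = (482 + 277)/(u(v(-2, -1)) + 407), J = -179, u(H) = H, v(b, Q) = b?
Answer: 464704/27 ≈ 17211.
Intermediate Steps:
g = 253/135 (g = (482 + 277)/(-2 + 407) = 759/405 = 759*(1/405) = 253/135 ≈ 1.8741)
-685*(((-46 + J) + 198) + g) = -685*(((-46 - 179) + 198) + 253/135) = -685*((-225 + 198) + 253/135) = -685*(-27 + 253/135) = -685*(-3392/135) = 464704/27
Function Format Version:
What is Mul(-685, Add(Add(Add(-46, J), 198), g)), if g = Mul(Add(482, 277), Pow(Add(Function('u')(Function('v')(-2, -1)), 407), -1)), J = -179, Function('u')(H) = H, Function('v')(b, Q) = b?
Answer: Rational(464704, 27) ≈ 17211.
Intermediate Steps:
g = Rational(253, 135) (g = Mul(Add(482, 277), Pow(Add(-2, 407), -1)) = Mul(759, Pow(405, -1)) = Mul(759, Rational(1, 405)) = Rational(253, 135) ≈ 1.8741)
Mul(-685, Add(Add(Add(-46, J), 198), g)) = Mul(-685, Add(Add(Add(-46, -179), 198), Rational(253, 135))) = Mul(-685, Add(Add(-225, 198), Rational(253, 135))) = Mul(-685, Add(-27, Rational(253, 135))) = Mul(-685, Rational(-3392, 135)) = Rational(464704, 27)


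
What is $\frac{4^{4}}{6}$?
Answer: $\frac{128}{3} \approx 42.667$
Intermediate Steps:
$\frac{4^{4}}{6} = 256 \cdot \frac{1}{6} = \frac{128}{3}$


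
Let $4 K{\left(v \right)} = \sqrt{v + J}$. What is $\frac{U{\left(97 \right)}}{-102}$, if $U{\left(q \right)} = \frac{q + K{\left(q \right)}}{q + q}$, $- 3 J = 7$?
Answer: $- \frac{1}{204} - \frac{\sqrt{213}}{118728} \approx -0.0050249$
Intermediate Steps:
$J = - \frac{7}{3}$ ($J = \left(- \frac{1}{3}\right) 7 = - \frac{7}{3} \approx -2.3333$)
$K{\left(v \right)} = \frac{\sqrt{- \frac{7}{3} + v}}{4}$ ($K{\left(v \right)} = \frac{\sqrt{v - \frac{7}{3}}}{4} = \frac{\sqrt{- \frac{7}{3} + v}}{4}$)
$U{\left(q \right)} = \frac{q + \frac{\sqrt{-21 + 9 q}}{12}}{2 q}$ ($U{\left(q \right)} = \frac{q + \frac{\sqrt{-21 + 9 q}}{12}}{q + q} = \frac{q + \frac{\sqrt{-21 + 9 q}}{12}}{2 q}$)
$\frac{U{\left(97 \right)}}{-102} = \frac{\frac{1}{97} \left(\frac{1}{2} \cdot 97 + \frac{\sqrt{-21 + 9 \cdot 97}}{24}\right)}{-102} = \frac{\frac{97}{2} + \frac{\sqrt{-21 + 873}}{24}}{97} \left(- \frac{1}{102}\right) = \frac{\frac{97}{2} + \frac{\sqrt{852}}{24}}{97} \left(- \frac{1}{102}\right) = \frac{\frac{97}{2} + \frac{2 \sqrt{213}}{24}}{97} \left(- \frac{1}{102}\right) = \frac{\frac{97}{2} + \frac{\sqrt{213}}{12}}{97} \left(- \frac{1}{102}\right) = \left(\frac{1}{2} + \frac{\sqrt{213}}{1164}\right) \left(- \frac{1}{102}\right) = - \frac{1}{204} - \frac{\sqrt{213}}{118728}$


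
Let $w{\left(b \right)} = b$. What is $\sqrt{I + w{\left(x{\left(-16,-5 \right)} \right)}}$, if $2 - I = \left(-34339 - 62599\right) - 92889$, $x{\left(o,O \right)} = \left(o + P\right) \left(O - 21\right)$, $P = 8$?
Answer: $\sqrt{190037} \approx 435.93$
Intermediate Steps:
$x{\left(o,O \right)} = \left(-21 + O\right) \left(8 + o\right)$ ($x{\left(o,O \right)} = \left(o + 8\right) \left(O - 21\right) = \left(8 + o\right) \left(-21 + O\right) = \left(-21 + O\right) \left(8 + o\right)$)
$I = 189829$ ($I = 2 - \left(\left(-34339 - 62599\right) - 92889\right) = 2 - \left(-96938 - 92889\right) = 2 - -189827 = 2 + 189827 = 189829$)
$\sqrt{I + w{\left(x{\left(-16,-5 \right)} \right)}} = \sqrt{189829 - -208} = \sqrt{189829 + \left(-168 + 336 - 40 + 80\right)} = \sqrt{189829 + 208} = \sqrt{190037}$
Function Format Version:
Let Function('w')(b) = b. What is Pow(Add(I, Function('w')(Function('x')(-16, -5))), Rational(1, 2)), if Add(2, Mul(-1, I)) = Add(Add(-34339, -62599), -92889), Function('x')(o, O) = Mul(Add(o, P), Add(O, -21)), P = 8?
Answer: Pow(190037, Rational(1, 2)) ≈ 435.93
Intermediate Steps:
Function('x')(o, O) = Mul(Add(-21, O), Add(8, o)) (Function('x')(o, O) = Mul(Add(o, 8), Add(O, -21)) = Mul(Add(8, o), Add(-21, O)) = Mul(Add(-21, O), Add(8, o)))
I = 189829 (I = Add(2, Mul(-1, Add(Add(-34339, -62599), -92889))) = Add(2, Mul(-1, Add(-96938, -92889))) = Add(2, Mul(-1, -189827)) = Add(2, 189827) = 189829)
Pow(Add(I, Function('w')(Function('x')(-16, -5))), Rational(1, 2)) = Pow(Add(189829, Add(-168, Mul(-21, -16), Mul(8, -5), Mul(-5, -16))), Rational(1, 2)) = Pow(Add(189829, Add(-168, 336, -40, 80)), Rational(1, 2)) = Pow(Add(189829, 208), Rational(1, 2)) = Pow(190037, Rational(1, 2))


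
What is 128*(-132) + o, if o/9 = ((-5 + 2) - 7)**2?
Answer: -15996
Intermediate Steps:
o = 900 (o = 9*((-5 + 2) - 7)**2 = 9*(-3 - 7)**2 = 9*(-10)**2 = 9*100 = 900)
128*(-132) + o = 128*(-132) + 900 = -16896 + 900 = -15996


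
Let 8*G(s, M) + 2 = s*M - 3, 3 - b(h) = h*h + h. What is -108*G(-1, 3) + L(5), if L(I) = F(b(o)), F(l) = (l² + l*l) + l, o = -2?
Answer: 111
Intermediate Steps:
b(h) = 3 - h - h² (b(h) = 3 - (h*h + h) = 3 - (h² + h) = 3 - (h + h²) = 3 + (-h - h²) = 3 - h - h²)
F(l) = l + 2*l² (F(l) = (l² + l²) + l = 2*l² + l = l + 2*l²)
L(I) = 3 (L(I) = (3 - 1*(-2) - 1*(-2)²)*(1 + 2*(3 - 1*(-2) - 1*(-2)²)) = (3 + 2 - 1*4)*(1 + 2*(3 + 2 - 1*4)) = (3 + 2 - 4)*(1 + 2*(3 + 2 - 4)) = 1*(1 + 2*1) = 1*(1 + 2) = 1*3 = 3)
G(s, M) = -5/8 + M*s/8 (G(s, M) = -¼ + (s*M - 3)/8 = -¼ + (M*s - 3)/8 = -¼ + (-3 + M*s)/8 = -¼ + (-3/8 + M*s/8) = -5/8 + M*s/8)
-108*G(-1, 3) + L(5) = -108*(-5/8 + (⅛)*3*(-1)) + 3 = -108*(-5/8 - 3/8) + 3 = -108*(-1) + 3 = 108 + 3 = 111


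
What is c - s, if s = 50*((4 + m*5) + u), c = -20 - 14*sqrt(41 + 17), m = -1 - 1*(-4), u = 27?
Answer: -2320 - 14*sqrt(58) ≈ -2426.6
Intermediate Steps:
m = 3 (m = -1 + 4 = 3)
c = -20 - 14*sqrt(58) ≈ -126.62
s = 2300 (s = 50*((4 + 3*5) + 27) = 50*((4 + 15) + 27) = 50*(19 + 27) = 50*46 = 2300)
c - s = (-20 - 14*sqrt(58)) - 1*2300 = (-20 - 14*sqrt(58)) - 2300 = -2320 - 14*sqrt(58)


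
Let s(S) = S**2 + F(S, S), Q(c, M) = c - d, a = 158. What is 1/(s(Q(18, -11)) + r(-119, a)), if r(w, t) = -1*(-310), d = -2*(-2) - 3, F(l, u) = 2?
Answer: 1/601 ≈ 0.0016639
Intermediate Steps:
d = 1 (d = 4 - 3 = 1)
r(w, t) = 310
Q(c, M) = -1 + c (Q(c, M) = c - 1*1 = c - 1 = -1 + c)
s(S) = 2 + S**2 (s(S) = S**2 + 2 = 2 + S**2)
1/(s(Q(18, -11)) + r(-119, a)) = 1/((2 + (-1 + 18)**2) + 310) = 1/((2 + 17**2) + 310) = 1/((2 + 289) + 310) = 1/(291 + 310) = 1/601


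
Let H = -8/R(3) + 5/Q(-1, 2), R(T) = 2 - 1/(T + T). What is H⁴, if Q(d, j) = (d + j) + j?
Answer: 62742241/1185921 ≈ 52.906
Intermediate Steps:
R(T) = 2 - 1/(2*T)
Q(d, j) = d + 2*j
H = -89/33 (H = -8/(2 - ½/3) + 5/(-1 + 2*2) = -8/(2 - ½*⅓) + 5/(-1 + 4) = -8/(2 - ⅙) + 5/3 = -8/11/6 + 5*(⅓) = -8*6/11 + 5/3 = -48/11 + 5/3 = -89/33 ≈ -2.6970)
H⁴ = (-89/33)⁴ = 62742241/1185921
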